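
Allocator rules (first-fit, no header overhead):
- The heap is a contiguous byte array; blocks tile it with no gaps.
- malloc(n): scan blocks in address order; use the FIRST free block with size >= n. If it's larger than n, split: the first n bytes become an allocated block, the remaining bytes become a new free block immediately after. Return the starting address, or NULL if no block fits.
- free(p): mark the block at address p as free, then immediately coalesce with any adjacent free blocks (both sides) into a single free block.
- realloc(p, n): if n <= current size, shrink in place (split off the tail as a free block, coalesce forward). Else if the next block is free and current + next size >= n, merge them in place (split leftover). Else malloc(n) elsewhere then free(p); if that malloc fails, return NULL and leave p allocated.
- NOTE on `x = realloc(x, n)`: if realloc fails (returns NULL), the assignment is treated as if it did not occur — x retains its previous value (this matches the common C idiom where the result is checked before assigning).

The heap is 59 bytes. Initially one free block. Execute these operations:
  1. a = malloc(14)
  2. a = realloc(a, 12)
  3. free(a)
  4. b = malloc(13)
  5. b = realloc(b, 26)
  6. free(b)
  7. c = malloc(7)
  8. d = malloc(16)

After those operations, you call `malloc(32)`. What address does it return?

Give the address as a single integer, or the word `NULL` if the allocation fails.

Answer: 23

Derivation:
Op 1: a = malloc(14) -> a = 0; heap: [0-13 ALLOC][14-58 FREE]
Op 2: a = realloc(a, 12) -> a = 0; heap: [0-11 ALLOC][12-58 FREE]
Op 3: free(a) -> (freed a); heap: [0-58 FREE]
Op 4: b = malloc(13) -> b = 0; heap: [0-12 ALLOC][13-58 FREE]
Op 5: b = realloc(b, 26) -> b = 0; heap: [0-25 ALLOC][26-58 FREE]
Op 6: free(b) -> (freed b); heap: [0-58 FREE]
Op 7: c = malloc(7) -> c = 0; heap: [0-6 ALLOC][7-58 FREE]
Op 8: d = malloc(16) -> d = 7; heap: [0-6 ALLOC][7-22 ALLOC][23-58 FREE]
malloc(32): first-fit scan over [0-6 ALLOC][7-22 ALLOC][23-58 FREE] -> 23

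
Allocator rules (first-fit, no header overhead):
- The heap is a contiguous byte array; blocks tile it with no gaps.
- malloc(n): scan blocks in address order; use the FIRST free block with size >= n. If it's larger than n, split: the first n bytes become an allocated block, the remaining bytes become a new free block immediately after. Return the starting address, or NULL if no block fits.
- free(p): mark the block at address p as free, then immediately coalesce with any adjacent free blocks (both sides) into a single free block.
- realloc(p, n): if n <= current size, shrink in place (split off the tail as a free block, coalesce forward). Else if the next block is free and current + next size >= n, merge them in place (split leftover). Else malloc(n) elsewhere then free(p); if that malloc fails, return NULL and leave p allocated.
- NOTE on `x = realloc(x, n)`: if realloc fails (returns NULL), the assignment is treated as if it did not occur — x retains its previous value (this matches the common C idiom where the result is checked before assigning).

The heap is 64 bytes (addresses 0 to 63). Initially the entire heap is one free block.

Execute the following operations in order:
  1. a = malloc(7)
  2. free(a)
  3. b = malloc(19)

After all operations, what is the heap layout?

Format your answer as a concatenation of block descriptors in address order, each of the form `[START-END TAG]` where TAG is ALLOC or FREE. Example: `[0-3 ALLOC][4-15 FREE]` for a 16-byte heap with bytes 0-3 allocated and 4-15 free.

Answer: [0-18 ALLOC][19-63 FREE]

Derivation:
Op 1: a = malloc(7) -> a = 0; heap: [0-6 ALLOC][7-63 FREE]
Op 2: free(a) -> (freed a); heap: [0-63 FREE]
Op 3: b = malloc(19) -> b = 0; heap: [0-18 ALLOC][19-63 FREE]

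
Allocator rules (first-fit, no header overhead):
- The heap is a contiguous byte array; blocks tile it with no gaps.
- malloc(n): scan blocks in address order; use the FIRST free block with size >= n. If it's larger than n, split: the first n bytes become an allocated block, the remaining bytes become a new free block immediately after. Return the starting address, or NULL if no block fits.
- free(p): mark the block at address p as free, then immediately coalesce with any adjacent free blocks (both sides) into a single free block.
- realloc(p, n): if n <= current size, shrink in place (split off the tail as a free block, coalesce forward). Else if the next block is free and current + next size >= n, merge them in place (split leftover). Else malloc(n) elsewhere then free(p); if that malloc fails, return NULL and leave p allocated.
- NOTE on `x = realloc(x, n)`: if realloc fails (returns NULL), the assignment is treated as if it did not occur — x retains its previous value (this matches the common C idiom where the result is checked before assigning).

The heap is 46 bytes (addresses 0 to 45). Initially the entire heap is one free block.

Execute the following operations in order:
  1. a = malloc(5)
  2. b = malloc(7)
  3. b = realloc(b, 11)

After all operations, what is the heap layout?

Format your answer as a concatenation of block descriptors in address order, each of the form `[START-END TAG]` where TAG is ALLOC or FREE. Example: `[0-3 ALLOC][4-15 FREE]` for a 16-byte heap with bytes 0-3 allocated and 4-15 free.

Op 1: a = malloc(5) -> a = 0; heap: [0-4 ALLOC][5-45 FREE]
Op 2: b = malloc(7) -> b = 5; heap: [0-4 ALLOC][5-11 ALLOC][12-45 FREE]
Op 3: b = realloc(b, 11) -> b = 5; heap: [0-4 ALLOC][5-15 ALLOC][16-45 FREE]

Answer: [0-4 ALLOC][5-15 ALLOC][16-45 FREE]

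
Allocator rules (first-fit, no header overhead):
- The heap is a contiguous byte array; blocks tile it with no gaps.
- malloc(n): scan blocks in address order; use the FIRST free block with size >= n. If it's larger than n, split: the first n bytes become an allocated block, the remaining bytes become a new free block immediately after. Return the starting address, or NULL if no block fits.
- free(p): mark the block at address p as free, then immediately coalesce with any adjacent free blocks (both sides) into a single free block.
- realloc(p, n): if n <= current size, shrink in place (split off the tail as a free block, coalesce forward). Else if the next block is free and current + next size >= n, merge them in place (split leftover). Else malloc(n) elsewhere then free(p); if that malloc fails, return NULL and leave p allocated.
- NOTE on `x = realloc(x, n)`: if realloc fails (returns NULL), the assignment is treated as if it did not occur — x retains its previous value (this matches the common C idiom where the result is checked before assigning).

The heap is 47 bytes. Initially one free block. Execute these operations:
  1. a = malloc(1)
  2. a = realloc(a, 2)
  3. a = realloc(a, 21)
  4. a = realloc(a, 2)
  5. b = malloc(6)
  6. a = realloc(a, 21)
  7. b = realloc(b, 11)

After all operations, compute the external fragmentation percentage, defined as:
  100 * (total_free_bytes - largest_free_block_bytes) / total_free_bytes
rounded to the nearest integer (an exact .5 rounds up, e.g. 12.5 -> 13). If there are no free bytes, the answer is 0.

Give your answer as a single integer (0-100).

Answer: 47

Derivation:
Op 1: a = malloc(1) -> a = 0; heap: [0-0 ALLOC][1-46 FREE]
Op 2: a = realloc(a, 2) -> a = 0; heap: [0-1 ALLOC][2-46 FREE]
Op 3: a = realloc(a, 21) -> a = 0; heap: [0-20 ALLOC][21-46 FREE]
Op 4: a = realloc(a, 2) -> a = 0; heap: [0-1 ALLOC][2-46 FREE]
Op 5: b = malloc(6) -> b = 2; heap: [0-1 ALLOC][2-7 ALLOC][8-46 FREE]
Op 6: a = realloc(a, 21) -> a = 8; heap: [0-1 FREE][2-7 ALLOC][8-28 ALLOC][29-46 FREE]
Op 7: b = realloc(b, 11) -> b = 29; heap: [0-7 FREE][8-28 ALLOC][29-39 ALLOC][40-46 FREE]
Free blocks: [8 7] total_free=15 largest=8 -> 100*(15-8)/15 = 700/15 ≈ 46.667 -> rounds to 47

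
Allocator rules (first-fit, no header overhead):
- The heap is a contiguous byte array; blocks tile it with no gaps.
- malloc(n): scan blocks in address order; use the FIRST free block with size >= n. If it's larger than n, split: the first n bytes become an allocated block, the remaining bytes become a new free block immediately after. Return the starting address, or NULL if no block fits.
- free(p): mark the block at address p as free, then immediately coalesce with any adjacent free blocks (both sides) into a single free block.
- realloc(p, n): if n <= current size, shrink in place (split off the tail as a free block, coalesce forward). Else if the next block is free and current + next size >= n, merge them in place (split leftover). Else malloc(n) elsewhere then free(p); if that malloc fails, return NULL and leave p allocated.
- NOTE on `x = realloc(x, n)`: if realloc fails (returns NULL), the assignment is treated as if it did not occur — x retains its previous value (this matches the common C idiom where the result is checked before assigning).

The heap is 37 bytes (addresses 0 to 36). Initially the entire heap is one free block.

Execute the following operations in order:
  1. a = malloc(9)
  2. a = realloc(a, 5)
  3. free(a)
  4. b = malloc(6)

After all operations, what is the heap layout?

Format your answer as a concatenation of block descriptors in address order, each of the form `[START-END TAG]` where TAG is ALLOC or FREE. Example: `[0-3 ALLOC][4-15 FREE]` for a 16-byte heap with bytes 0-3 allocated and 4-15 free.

Op 1: a = malloc(9) -> a = 0; heap: [0-8 ALLOC][9-36 FREE]
Op 2: a = realloc(a, 5) -> a = 0; heap: [0-4 ALLOC][5-36 FREE]
Op 3: free(a) -> (freed a); heap: [0-36 FREE]
Op 4: b = malloc(6) -> b = 0; heap: [0-5 ALLOC][6-36 FREE]

Answer: [0-5 ALLOC][6-36 FREE]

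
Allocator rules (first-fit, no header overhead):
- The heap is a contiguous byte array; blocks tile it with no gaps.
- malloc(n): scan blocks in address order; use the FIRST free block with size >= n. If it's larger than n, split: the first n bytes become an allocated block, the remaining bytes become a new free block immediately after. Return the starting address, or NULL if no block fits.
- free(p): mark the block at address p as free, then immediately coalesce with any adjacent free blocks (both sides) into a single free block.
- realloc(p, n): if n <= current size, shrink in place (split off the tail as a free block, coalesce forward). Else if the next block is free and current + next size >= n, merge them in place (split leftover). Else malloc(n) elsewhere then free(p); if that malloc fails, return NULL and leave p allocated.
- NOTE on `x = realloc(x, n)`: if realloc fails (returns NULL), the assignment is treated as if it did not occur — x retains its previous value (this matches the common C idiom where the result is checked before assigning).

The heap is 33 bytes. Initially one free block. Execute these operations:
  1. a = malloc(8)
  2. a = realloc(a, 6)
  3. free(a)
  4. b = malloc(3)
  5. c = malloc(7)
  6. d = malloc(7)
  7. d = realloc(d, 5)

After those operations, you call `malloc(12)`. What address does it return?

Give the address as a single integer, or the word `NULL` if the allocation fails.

Op 1: a = malloc(8) -> a = 0; heap: [0-7 ALLOC][8-32 FREE]
Op 2: a = realloc(a, 6) -> a = 0; heap: [0-5 ALLOC][6-32 FREE]
Op 3: free(a) -> (freed a); heap: [0-32 FREE]
Op 4: b = malloc(3) -> b = 0; heap: [0-2 ALLOC][3-32 FREE]
Op 5: c = malloc(7) -> c = 3; heap: [0-2 ALLOC][3-9 ALLOC][10-32 FREE]
Op 6: d = malloc(7) -> d = 10; heap: [0-2 ALLOC][3-9 ALLOC][10-16 ALLOC][17-32 FREE]
Op 7: d = realloc(d, 5) -> d = 10; heap: [0-2 ALLOC][3-9 ALLOC][10-14 ALLOC][15-32 FREE]
malloc(12): first-fit scan over [0-2 ALLOC][3-9 ALLOC][10-14 ALLOC][15-32 FREE] -> 15

Answer: 15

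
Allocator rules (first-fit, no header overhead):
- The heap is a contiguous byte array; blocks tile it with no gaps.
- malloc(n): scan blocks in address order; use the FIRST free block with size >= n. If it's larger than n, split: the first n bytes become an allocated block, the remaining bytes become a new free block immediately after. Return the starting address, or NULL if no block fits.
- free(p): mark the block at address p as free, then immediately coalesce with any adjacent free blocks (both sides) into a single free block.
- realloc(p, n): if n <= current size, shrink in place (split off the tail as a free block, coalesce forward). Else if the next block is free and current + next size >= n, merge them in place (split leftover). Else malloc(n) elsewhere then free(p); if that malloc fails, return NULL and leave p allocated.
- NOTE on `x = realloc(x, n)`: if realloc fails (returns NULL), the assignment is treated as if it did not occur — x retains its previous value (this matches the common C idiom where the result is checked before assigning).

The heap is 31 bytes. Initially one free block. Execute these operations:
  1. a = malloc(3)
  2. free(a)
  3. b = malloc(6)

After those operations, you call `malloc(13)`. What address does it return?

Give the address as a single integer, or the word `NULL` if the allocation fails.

Op 1: a = malloc(3) -> a = 0; heap: [0-2 ALLOC][3-30 FREE]
Op 2: free(a) -> (freed a); heap: [0-30 FREE]
Op 3: b = malloc(6) -> b = 0; heap: [0-5 ALLOC][6-30 FREE]
malloc(13): first-fit scan over [0-5 ALLOC][6-30 FREE] -> 6

Answer: 6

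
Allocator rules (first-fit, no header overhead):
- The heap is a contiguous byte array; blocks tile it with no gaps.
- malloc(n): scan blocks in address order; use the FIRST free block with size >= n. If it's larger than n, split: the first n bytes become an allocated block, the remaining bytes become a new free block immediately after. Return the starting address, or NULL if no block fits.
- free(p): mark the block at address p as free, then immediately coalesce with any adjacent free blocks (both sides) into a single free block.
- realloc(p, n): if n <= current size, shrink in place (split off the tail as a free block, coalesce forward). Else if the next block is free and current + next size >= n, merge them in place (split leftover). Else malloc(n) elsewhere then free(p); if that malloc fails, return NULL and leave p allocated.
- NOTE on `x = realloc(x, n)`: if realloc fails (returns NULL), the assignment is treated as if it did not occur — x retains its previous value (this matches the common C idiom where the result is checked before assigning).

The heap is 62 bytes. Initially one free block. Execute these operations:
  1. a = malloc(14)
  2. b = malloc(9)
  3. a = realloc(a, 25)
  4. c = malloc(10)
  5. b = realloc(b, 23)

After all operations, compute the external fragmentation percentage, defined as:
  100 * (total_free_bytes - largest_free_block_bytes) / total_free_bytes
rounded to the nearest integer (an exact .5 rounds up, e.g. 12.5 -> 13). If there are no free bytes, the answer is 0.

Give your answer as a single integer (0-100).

Answer: 22

Derivation:
Op 1: a = malloc(14) -> a = 0; heap: [0-13 ALLOC][14-61 FREE]
Op 2: b = malloc(9) -> b = 14; heap: [0-13 ALLOC][14-22 ALLOC][23-61 FREE]
Op 3: a = realloc(a, 25) -> a = 23; heap: [0-13 FREE][14-22 ALLOC][23-47 ALLOC][48-61 FREE]
Op 4: c = malloc(10) -> c = 0; heap: [0-9 ALLOC][10-13 FREE][14-22 ALLOC][23-47 ALLOC][48-61 FREE]
Op 5: b = realloc(b, 23) -> NULL (b unchanged); heap: [0-9 ALLOC][10-13 FREE][14-22 ALLOC][23-47 ALLOC][48-61 FREE]
Free blocks: [4 14] total_free=18 largest=14 -> 100*(18-14)/18 = 400/18 ≈ 22.222 -> rounds to 22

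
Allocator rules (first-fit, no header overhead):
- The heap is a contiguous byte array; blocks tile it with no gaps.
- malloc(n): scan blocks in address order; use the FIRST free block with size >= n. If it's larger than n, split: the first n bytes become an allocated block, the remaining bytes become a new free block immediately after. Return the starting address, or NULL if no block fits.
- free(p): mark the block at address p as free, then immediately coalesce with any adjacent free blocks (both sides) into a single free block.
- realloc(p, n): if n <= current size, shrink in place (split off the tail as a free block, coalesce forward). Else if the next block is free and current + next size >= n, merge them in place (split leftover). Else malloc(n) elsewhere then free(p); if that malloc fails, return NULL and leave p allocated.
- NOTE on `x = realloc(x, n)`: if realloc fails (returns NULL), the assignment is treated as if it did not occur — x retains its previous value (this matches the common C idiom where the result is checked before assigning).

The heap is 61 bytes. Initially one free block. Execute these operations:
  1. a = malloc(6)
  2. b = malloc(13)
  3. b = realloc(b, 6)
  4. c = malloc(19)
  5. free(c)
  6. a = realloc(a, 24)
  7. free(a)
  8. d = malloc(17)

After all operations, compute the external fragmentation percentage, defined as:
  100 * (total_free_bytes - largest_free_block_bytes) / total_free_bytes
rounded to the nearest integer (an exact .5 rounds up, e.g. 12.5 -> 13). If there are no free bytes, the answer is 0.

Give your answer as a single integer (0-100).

Answer: 16

Derivation:
Op 1: a = malloc(6) -> a = 0; heap: [0-5 ALLOC][6-60 FREE]
Op 2: b = malloc(13) -> b = 6; heap: [0-5 ALLOC][6-18 ALLOC][19-60 FREE]
Op 3: b = realloc(b, 6) -> b = 6; heap: [0-5 ALLOC][6-11 ALLOC][12-60 FREE]
Op 4: c = malloc(19) -> c = 12; heap: [0-5 ALLOC][6-11 ALLOC][12-30 ALLOC][31-60 FREE]
Op 5: free(c) -> (freed c); heap: [0-5 ALLOC][6-11 ALLOC][12-60 FREE]
Op 6: a = realloc(a, 24) -> a = 12; heap: [0-5 FREE][6-11 ALLOC][12-35 ALLOC][36-60 FREE]
Op 7: free(a) -> (freed a); heap: [0-5 FREE][6-11 ALLOC][12-60 FREE]
Op 8: d = malloc(17) -> d = 12; heap: [0-5 FREE][6-11 ALLOC][12-28 ALLOC][29-60 FREE]
Free blocks: [6 32] total_free=38 largest=32 -> 100*(38-32)/38 = 600/38 ≈ 15.789 -> rounds to 16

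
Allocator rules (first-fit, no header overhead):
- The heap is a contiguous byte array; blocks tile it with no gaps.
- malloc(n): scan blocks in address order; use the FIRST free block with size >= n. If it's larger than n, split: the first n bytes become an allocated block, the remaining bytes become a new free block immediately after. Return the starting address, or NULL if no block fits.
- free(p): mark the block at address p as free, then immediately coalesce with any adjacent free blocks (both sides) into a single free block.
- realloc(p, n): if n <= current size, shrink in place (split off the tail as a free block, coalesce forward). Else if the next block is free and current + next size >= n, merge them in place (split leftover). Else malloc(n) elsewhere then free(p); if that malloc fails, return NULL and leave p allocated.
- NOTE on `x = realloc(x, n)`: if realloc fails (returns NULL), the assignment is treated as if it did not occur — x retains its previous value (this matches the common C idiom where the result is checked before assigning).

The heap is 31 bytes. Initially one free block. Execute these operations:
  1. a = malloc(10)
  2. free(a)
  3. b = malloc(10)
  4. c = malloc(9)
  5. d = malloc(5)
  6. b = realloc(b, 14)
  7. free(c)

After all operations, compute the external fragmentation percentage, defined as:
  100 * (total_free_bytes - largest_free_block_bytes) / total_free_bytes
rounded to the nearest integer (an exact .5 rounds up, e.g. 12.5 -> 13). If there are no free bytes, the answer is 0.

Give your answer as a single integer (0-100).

Answer: 44

Derivation:
Op 1: a = malloc(10) -> a = 0; heap: [0-9 ALLOC][10-30 FREE]
Op 2: free(a) -> (freed a); heap: [0-30 FREE]
Op 3: b = malloc(10) -> b = 0; heap: [0-9 ALLOC][10-30 FREE]
Op 4: c = malloc(9) -> c = 10; heap: [0-9 ALLOC][10-18 ALLOC][19-30 FREE]
Op 5: d = malloc(5) -> d = 19; heap: [0-9 ALLOC][10-18 ALLOC][19-23 ALLOC][24-30 FREE]
Op 6: b = realloc(b, 14) -> NULL (b unchanged); heap: [0-9 ALLOC][10-18 ALLOC][19-23 ALLOC][24-30 FREE]
Op 7: free(c) -> (freed c); heap: [0-9 ALLOC][10-18 FREE][19-23 ALLOC][24-30 FREE]
Free blocks: [9 7] total_free=16 largest=9 -> 100*(16-9)/16 = 700/16 = 43.75 -> rounds to 44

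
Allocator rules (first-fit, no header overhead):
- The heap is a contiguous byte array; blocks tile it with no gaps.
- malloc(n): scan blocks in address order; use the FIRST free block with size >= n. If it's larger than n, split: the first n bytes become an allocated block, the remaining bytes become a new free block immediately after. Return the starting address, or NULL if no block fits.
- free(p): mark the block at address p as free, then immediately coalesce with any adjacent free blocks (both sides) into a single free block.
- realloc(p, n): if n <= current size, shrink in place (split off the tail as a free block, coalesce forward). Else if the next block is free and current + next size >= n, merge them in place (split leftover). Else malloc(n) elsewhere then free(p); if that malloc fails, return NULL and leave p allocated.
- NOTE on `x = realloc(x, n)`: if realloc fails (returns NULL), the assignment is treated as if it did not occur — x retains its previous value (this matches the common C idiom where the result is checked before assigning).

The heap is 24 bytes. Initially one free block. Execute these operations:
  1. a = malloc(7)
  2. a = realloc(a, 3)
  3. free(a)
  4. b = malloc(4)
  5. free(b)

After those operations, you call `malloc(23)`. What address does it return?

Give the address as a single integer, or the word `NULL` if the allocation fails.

Answer: 0

Derivation:
Op 1: a = malloc(7) -> a = 0; heap: [0-6 ALLOC][7-23 FREE]
Op 2: a = realloc(a, 3) -> a = 0; heap: [0-2 ALLOC][3-23 FREE]
Op 3: free(a) -> (freed a); heap: [0-23 FREE]
Op 4: b = malloc(4) -> b = 0; heap: [0-3 ALLOC][4-23 FREE]
Op 5: free(b) -> (freed b); heap: [0-23 FREE]
malloc(23): first-fit scan over [0-23 FREE] -> 0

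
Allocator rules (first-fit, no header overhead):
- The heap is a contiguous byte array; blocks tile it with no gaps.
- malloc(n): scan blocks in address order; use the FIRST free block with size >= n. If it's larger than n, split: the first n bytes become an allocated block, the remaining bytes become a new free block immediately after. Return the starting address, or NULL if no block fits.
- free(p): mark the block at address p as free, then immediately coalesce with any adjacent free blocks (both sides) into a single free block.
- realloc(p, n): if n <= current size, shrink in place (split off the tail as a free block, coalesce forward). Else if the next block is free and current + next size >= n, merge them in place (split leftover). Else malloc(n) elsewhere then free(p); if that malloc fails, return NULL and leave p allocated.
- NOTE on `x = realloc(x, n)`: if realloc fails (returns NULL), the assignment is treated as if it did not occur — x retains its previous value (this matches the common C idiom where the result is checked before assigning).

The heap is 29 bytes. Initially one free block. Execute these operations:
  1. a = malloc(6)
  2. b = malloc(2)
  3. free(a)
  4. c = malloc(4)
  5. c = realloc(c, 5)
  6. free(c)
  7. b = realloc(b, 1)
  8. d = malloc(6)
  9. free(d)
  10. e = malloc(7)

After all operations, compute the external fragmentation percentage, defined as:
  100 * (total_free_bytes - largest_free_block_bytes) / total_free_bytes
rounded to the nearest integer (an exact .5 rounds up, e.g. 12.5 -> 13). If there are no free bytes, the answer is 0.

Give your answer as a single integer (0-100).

Answer: 29

Derivation:
Op 1: a = malloc(6) -> a = 0; heap: [0-5 ALLOC][6-28 FREE]
Op 2: b = malloc(2) -> b = 6; heap: [0-5 ALLOC][6-7 ALLOC][8-28 FREE]
Op 3: free(a) -> (freed a); heap: [0-5 FREE][6-7 ALLOC][8-28 FREE]
Op 4: c = malloc(4) -> c = 0; heap: [0-3 ALLOC][4-5 FREE][6-7 ALLOC][8-28 FREE]
Op 5: c = realloc(c, 5) -> c = 0; heap: [0-4 ALLOC][5-5 FREE][6-7 ALLOC][8-28 FREE]
Op 6: free(c) -> (freed c); heap: [0-5 FREE][6-7 ALLOC][8-28 FREE]
Op 7: b = realloc(b, 1) -> b = 6; heap: [0-5 FREE][6-6 ALLOC][7-28 FREE]
Op 8: d = malloc(6) -> d = 0; heap: [0-5 ALLOC][6-6 ALLOC][7-28 FREE]
Op 9: free(d) -> (freed d); heap: [0-5 FREE][6-6 ALLOC][7-28 FREE]
Op 10: e = malloc(7) -> e = 7; heap: [0-5 FREE][6-6 ALLOC][7-13 ALLOC][14-28 FREE]
Free blocks: [6 15] total_free=21 largest=15 -> 100*(21-15)/21 = 600/21 ≈ 28.571 -> rounds to 29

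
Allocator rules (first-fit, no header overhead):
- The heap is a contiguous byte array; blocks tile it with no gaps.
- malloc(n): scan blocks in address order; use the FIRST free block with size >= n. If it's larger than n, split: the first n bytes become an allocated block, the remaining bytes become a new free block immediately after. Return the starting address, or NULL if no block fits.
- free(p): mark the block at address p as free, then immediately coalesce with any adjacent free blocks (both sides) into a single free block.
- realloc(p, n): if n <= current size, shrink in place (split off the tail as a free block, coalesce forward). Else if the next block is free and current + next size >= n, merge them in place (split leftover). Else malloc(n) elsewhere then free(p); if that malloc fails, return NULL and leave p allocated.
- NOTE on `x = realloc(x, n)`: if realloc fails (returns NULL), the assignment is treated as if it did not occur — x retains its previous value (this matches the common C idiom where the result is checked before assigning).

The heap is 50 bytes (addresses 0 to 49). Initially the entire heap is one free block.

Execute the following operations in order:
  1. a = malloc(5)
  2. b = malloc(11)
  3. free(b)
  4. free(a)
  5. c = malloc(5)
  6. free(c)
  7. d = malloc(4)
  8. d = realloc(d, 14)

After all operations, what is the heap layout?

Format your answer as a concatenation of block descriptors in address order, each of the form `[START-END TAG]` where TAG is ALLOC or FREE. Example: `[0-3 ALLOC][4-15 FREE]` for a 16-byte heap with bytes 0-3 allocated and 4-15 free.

Answer: [0-13 ALLOC][14-49 FREE]

Derivation:
Op 1: a = malloc(5) -> a = 0; heap: [0-4 ALLOC][5-49 FREE]
Op 2: b = malloc(11) -> b = 5; heap: [0-4 ALLOC][5-15 ALLOC][16-49 FREE]
Op 3: free(b) -> (freed b); heap: [0-4 ALLOC][5-49 FREE]
Op 4: free(a) -> (freed a); heap: [0-49 FREE]
Op 5: c = malloc(5) -> c = 0; heap: [0-4 ALLOC][5-49 FREE]
Op 6: free(c) -> (freed c); heap: [0-49 FREE]
Op 7: d = malloc(4) -> d = 0; heap: [0-3 ALLOC][4-49 FREE]
Op 8: d = realloc(d, 14) -> d = 0; heap: [0-13 ALLOC][14-49 FREE]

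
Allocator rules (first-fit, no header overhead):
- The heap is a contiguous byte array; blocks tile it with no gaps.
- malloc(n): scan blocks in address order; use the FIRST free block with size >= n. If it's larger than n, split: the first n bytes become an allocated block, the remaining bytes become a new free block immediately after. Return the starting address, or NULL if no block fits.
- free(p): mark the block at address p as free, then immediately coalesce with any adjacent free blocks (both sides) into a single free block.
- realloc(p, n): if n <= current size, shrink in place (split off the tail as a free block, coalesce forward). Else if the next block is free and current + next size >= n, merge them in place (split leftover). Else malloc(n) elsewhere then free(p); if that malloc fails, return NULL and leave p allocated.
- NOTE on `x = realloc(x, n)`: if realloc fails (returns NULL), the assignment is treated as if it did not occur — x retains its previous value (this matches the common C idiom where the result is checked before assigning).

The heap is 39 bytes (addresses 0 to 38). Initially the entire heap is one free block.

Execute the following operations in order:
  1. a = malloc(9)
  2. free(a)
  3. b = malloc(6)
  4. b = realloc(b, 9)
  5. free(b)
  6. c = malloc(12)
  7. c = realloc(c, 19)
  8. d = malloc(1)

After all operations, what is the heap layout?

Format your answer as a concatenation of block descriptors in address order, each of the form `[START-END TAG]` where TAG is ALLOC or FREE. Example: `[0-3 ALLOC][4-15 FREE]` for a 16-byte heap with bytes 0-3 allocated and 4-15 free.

Op 1: a = malloc(9) -> a = 0; heap: [0-8 ALLOC][9-38 FREE]
Op 2: free(a) -> (freed a); heap: [0-38 FREE]
Op 3: b = malloc(6) -> b = 0; heap: [0-5 ALLOC][6-38 FREE]
Op 4: b = realloc(b, 9) -> b = 0; heap: [0-8 ALLOC][9-38 FREE]
Op 5: free(b) -> (freed b); heap: [0-38 FREE]
Op 6: c = malloc(12) -> c = 0; heap: [0-11 ALLOC][12-38 FREE]
Op 7: c = realloc(c, 19) -> c = 0; heap: [0-18 ALLOC][19-38 FREE]
Op 8: d = malloc(1) -> d = 19; heap: [0-18 ALLOC][19-19 ALLOC][20-38 FREE]

Answer: [0-18 ALLOC][19-19 ALLOC][20-38 FREE]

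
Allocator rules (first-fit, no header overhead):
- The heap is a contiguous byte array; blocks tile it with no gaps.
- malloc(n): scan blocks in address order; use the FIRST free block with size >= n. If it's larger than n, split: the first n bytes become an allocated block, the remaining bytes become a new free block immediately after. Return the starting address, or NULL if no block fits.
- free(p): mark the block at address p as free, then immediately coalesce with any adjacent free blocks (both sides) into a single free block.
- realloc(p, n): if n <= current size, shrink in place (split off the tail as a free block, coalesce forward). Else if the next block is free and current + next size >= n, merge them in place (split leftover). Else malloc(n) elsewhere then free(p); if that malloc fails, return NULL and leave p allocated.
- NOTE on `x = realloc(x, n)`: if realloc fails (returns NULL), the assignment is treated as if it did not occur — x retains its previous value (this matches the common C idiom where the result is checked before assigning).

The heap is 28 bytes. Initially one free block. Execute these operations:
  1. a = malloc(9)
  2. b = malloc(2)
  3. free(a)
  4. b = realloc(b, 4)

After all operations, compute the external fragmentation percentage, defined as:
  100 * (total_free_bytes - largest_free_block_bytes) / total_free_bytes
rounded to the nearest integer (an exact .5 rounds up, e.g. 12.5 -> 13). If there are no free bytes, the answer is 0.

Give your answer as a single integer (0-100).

Answer: 38

Derivation:
Op 1: a = malloc(9) -> a = 0; heap: [0-8 ALLOC][9-27 FREE]
Op 2: b = malloc(2) -> b = 9; heap: [0-8 ALLOC][9-10 ALLOC][11-27 FREE]
Op 3: free(a) -> (freed a); heap: [0-8 FREE][9-10 ALLOC][11-27 FREE]
Op 4: b = realloc(b, 4) -> b = 9; heap: [0-8 FREE][9-12 ALLOC][13-27 FREE]
Free blocks: [9 15] total_free=24 largest=15 -> 100*(24-15)/24 = 900/24 = 37.5 -> rounds to 38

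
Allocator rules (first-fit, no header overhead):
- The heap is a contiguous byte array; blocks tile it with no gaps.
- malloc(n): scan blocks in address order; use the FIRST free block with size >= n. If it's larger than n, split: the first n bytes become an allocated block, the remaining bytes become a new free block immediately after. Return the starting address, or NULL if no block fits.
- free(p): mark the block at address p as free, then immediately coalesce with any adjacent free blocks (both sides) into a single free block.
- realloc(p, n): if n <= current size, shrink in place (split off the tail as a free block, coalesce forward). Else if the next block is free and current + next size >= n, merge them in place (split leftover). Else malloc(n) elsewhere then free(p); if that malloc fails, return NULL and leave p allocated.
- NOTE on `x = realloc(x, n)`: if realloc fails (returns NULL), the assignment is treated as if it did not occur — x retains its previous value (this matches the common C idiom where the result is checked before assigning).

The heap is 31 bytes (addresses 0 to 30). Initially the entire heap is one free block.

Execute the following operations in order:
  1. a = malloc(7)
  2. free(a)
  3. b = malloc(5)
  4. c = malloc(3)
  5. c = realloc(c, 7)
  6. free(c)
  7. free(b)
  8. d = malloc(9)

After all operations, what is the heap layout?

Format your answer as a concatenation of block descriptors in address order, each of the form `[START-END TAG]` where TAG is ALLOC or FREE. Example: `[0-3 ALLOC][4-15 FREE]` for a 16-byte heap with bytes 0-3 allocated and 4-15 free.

Answer: [0-8 ALLOC][9-30 FREE]

Derivation:
Op 1: a = malloc(7) -> a = 0; heap: [0-6 ALLOC][7-30 FREE]
Op 2: free(a) -> (freed a); heap: [0-30 FREE]
Op 3: b = malloc(5) -> b = 0; heap: [0-4 ALLOC][5-30 FREE]
Op 4: c = malloc(3) -> c = 5; heap: [0-4 ALLOC][5-7 ALLOC][8-30 FREE]
Op 5: c = realloc(c, 7) -> c = 5; heap: [0-4 ALLOC][5-11 ALLOC][12-30 FREE]
Op 6: free(c) -> (freed c); heap: [0-4 ALLOC][5-30 FREE]
Op 7: free(b) -> (freed b); heap: [0-30 FREE]
Op 8: d = malloc(9) -> d = 0; heap: [0-8 ALLOC][9-30 FREE]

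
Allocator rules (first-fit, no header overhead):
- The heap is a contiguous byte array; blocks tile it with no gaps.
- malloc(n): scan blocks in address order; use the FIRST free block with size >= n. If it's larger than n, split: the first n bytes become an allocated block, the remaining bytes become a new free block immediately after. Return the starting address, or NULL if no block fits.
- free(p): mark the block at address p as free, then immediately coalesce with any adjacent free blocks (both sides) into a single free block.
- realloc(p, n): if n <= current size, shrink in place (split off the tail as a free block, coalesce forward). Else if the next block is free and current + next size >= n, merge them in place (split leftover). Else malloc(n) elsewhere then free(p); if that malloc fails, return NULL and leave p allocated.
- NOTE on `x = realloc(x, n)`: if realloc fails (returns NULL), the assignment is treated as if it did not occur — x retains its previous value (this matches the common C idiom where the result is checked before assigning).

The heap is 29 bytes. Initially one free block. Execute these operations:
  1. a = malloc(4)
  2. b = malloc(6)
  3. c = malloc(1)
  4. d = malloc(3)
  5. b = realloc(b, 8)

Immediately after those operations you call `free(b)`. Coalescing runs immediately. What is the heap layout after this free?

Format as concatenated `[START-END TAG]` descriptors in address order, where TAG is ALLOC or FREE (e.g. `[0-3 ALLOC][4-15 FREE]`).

Answer: [0-3 ALLOC][4-9 FREE][10-10 ALLOC][11-13 ALLOC][14-28 FREE]

Derivation:
Op 1: a = malloc(4) -> a = 0; heap: [0-3 ALLOC][4-28 FREE]
Op 2: b = malloc(6) -> b = 4; heap: [0-3 ALLOC][4-9 ALLOC][10-28 FREE]
Op 3: c = malloc(1) -> c = 10; heap: [0-3 ALLOC][4-9 ALLOC][10-10 ALLOC][11-28 FREE]
Op 4: d = malloc(3) -> d = 11; heap: [0-3 ALLOC][4-9 ALLOC][10-10 ALLOC][11-13 ALLOC][14-28 FREE]
Op 5: b = realloc(b, 8) -> b = 14; heap: [0-3 ALLOC][4-9 FREE][10-10 ALLOC][11-13 ALLOC][14-21 ALLOC][22-28 FREE]
free(b): b = 14 -> block [14-21 ALLOC]; mark free, coalesce with adjacent free neighbors -> [0-3 ALLOC][4-9 FREE][10-10 ALLOC][11-13 ALLOC][14-28 FREE]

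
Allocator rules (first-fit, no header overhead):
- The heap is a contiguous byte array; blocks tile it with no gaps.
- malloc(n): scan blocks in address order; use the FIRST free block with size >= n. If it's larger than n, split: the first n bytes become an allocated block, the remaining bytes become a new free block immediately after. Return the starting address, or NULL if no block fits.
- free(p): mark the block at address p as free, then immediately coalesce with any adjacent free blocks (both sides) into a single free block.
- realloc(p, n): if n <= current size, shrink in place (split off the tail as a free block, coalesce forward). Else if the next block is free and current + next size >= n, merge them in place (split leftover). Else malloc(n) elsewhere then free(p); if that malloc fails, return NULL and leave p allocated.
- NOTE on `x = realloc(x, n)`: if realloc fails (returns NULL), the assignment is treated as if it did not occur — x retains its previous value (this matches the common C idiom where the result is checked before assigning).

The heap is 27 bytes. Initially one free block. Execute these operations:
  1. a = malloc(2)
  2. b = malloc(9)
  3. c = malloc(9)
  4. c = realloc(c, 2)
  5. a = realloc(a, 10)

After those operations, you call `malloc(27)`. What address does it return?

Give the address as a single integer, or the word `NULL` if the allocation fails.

Op 1: a = malloc(2) -> a = 0; heap: [0-1 ALLOC][2-26 FREE]
Op 2: b = malloc(9) -> b = 2; heap: [0-1 ALLOC][2-10 ALLOC][11-26 FREE]
Op 3: c = malloc(9) -> c = 11; heap: [0-1 ALLOC][2-10 ALLOC][11-19 ALLOC][20-26 FREE]
Op 4: c = realloc(c, 2) -> c = 11; heap: [0-1 ALLOC][2-10 ALLOC][11-12 ALLOC][13-26 FREE]
Op 5: a = realloc(a, 10) -> a = 13; heap: [0-1 FREE][2-10 ALLOC][11-12 ALLOC][13-22 ALLOC][23-26 FREE]
malloc(27): first-fit scan over [0-1 FREE][2-10 ALLOC][11-12 ALLOC][13-22 ALLOC][23-26 FREE] -> NULL

Answer: NULL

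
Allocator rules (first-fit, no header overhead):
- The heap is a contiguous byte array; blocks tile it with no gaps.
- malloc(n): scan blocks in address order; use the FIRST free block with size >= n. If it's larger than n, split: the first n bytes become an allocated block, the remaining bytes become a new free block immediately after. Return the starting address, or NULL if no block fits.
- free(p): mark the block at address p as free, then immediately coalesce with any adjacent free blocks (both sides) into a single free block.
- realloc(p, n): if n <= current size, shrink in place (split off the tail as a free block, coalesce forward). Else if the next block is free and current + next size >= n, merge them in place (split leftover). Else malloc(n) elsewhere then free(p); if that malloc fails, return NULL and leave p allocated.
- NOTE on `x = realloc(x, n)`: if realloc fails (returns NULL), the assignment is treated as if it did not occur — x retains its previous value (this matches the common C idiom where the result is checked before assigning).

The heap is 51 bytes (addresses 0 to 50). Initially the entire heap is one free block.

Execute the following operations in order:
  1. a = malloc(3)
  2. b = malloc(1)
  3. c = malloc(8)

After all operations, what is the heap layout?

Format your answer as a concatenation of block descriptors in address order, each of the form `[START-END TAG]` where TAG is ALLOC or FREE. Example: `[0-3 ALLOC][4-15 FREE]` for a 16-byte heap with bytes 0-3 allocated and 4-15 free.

Op 1: a = malloc(3) -> a = 0; heap: [0-2 ALLOC][3-50 FREE]
Op 2: b = malloc(1) -> b = 3; heap: [0-2 ALLOC][3-3 ALLOC][4-50 FREE]
Op 3: c = malloc(8) -> c = 4; heap: [0-2 ALLOC][3-3 ALLOC][4-11 ALLOC][12-50 FREE]

Answer: [0-2 ALLOC][3-3 ALLOC][4-11 ALLOC][12-50 FREE]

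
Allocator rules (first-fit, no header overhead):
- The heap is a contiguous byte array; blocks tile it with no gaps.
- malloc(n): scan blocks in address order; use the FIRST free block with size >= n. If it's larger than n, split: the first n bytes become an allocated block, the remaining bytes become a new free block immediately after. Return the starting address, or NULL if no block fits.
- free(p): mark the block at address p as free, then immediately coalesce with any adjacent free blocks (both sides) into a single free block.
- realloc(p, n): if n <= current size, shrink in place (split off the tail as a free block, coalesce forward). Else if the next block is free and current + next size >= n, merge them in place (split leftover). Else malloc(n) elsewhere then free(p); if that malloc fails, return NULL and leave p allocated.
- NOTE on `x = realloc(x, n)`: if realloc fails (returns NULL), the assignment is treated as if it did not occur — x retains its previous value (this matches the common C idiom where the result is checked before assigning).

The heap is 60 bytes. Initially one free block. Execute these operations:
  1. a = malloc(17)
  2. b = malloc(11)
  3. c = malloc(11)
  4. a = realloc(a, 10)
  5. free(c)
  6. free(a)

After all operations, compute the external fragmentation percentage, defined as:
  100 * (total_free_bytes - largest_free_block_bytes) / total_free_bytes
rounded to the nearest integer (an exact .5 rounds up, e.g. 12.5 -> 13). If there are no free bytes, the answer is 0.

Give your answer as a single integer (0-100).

Answer: 35

Derivation:
Op 1: a = malloc(17) -> a = 0; heap: [0-16 ALLOC][17-59 FREE]
Op 2: b = malloc(11) -> b = 17; heap: [0-16 ALLOC][17-27 ALLOC][28-59 FREE]
Op 3: c = malloc(11) -> c = 28; heap: [0-16 ALLOC][17-27 ALLOC][28-38 ALLOC][39-59 FREE]
Op 4: a = realloc(a, 10) -> a = 0; heap: [0-9 ALLOC][10-16 FREE][17-27 ALLOC][28-38 ALLOC][39-59 FREE]
Op 5: free(c) -> (freed c); heap: [0-9 ALLOC][10-16 FREE][17-27 ALLOC][28-59 FREE]
Op 6: free(a) -> (freed a); heap: [0-16 FREE][17-27 ALLOC][28-59 FREE]
Free blocks: [17 32] total_free=49 largest=32 -> 100*(49-32)/49 = 1700/49 ≈ 34.694 -> rounds to 35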